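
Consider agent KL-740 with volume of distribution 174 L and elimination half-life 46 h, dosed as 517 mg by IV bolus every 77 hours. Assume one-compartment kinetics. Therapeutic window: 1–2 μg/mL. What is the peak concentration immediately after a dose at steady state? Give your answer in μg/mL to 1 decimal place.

Over one 77-h interval, 77/46 ≈ 1.6739 half-lives elapse, leaving f ≈ 0.3134 of each dose.
At steady state, accumulation factor R = 1/(1 − e^(−kτ)) ≈ 1.4565.
Single-dose peak C₀ = D/Vd = 517/174 ≈ 2.971 μg/mL.
Steady-state peak Cmax,ss = C₀·R ≈ 2.971 × 1.4565 ≈ 4.327 μg/mL.
Peak 4.3 μg/mL vs MTC 2 μg/mL: exceeds toxic threshold.

4.3 μg/mL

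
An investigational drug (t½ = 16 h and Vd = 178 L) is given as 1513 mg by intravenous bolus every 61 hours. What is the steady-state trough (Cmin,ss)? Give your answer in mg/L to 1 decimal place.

0.7 mg/L

Over one 61-h interval, 61/16 ≈ 3.8125 half-lives elapse, leaving f ≈ 0.0712 of each dose.
Each bolus raises the concentration by D/Vd = 1513/178 ≈ 8.500 mg/L.
Steady-state trough Cmin,ss = C₀·f/(1−f) ≈ 8.500 × 0.0712/0.9288 ≈ 0.652 mg/L.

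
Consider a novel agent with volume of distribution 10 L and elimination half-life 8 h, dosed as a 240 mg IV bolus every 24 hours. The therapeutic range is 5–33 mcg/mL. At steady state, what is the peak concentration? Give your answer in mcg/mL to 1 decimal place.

27.4 mcg/mL

τ = 24 h = 3 half-lives, so f = (1/2)^3 = 0.125.
At steady state, R = 1/(1 − 0.125) = 8/7.
Single-dose peak C₀ = D/Vd = 240/10 = 24 mcg/mL.
Steady-state peak Cmax,ss = C₀·R = 24 × 8/7 ≈ 27.429 mcg/mL.
Peak 27.4 mcg/mL vs MTC 33 mcg/mL: below toxic threshold.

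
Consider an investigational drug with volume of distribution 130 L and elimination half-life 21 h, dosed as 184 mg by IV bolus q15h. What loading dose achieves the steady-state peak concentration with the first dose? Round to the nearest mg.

471 mg

f = (1/2)^(15/21) ≈ 0.609507; accumulation ratio R = 1/(1−f) ≈ 2.56087.
Loading dose to hit Cmax,ss on first dose: D_load = D_maint·R ≈ 184 × 2.56087 ≈ 471.20 mg.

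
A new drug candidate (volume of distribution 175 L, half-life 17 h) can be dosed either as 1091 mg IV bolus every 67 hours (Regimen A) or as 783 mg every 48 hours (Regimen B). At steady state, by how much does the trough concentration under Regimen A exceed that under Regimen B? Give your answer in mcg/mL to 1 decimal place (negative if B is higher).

-0.3 mcg/mL

Regimen A: f = (1/2)^(67/17) ≈ 0.0651; Cmin,ss = (1091/175)·f/(1−f) ≈ 0.434 mcg/mL.
Regimen B: f = (1/2)^(48/17) ≈ 0.1413; Cmin,ss = (783/175)·f/(1−f) ≈ 0.736 mcg/mL.
Difference ≈ 0.434 − 0.736 ≈ -0.302 mcg/mL.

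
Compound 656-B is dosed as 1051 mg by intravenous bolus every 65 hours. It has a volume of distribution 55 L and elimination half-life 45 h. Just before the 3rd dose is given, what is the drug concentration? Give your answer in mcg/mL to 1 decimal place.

f = (1/2)^(τ/t½) = (1/2)^(65/45) ≈ 0.3674.
C₀ = D/Vd = 1051/55 ≈ 19.109 mcg/mL.
Before the 3rd dose, 2 doses have been given. Superposition: Cmin = C₀·(f + f²).
≈ 19.109 × (0.3674 + 0.1350) ≈ 19.109 × 0.5024 ≈ 9.600 mcg/mL.

9.6 mcg/mL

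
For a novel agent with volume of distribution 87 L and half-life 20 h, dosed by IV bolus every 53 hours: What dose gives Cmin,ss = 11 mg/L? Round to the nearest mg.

5050 mg

τ/t½ = 53/20 ≈ 2.65, so f = (1/2)^(53/20) ≈ 0.159320.
Cmin,ss = (D/Vd)·f/(1−f), so D = Cmin,ss·Vd·(1−f)/f.
D = 11 × 87 × (1−f)/f ≈ 11 × 87 × 5.27668 ≈ 5049.78 mg.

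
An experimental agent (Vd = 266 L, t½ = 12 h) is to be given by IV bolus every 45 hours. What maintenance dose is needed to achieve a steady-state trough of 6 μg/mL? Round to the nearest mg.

19877 mg

τ/t½ = 45/12 ≈ 3.75, so f = (1/2)^(45/12) ≈ 0.074325.
Cmin,ss = (D/Vd)·f/(1−f), so D = Cmin,ss·Vd·(1−f)/f.
D = 6 × 266 × (1−f)/f ≈ 6 × 266 × 12.45442 ≈ 19877.25 mg.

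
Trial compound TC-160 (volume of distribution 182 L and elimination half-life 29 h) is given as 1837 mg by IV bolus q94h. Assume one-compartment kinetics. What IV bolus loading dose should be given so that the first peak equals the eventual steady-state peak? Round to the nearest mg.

f = (1/2)^(94/29) ≈ 0.105742; accumulation ratio R = 1/(1−f) ≈ 1.11825.
Loading dose to hit Cmax,ss on first dose: D_load = D_maint·R ≈ 1837 × 1.11825 ≈ 2054.23 mg.

2054 mg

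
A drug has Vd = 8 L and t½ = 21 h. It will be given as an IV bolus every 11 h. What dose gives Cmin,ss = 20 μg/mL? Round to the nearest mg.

τ/t½ = 11/21 ≈ 0.52381, so f = (1/2)^(11/21) ≈ 0.695533.
Cmin,ss = (D/Vd)·f/(1−f), so D = Cmin,ss·Vd·(1−f)/f.
D = 20 × 8 × (1−f)/f ≈ 20 × 8 × 0.43775 ≈ 70.04 mg.

70 mg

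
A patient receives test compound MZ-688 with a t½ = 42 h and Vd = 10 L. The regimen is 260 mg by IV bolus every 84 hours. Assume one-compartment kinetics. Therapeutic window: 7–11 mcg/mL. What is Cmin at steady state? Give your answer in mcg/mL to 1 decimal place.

The dosing interval is 2 half-lives, so f = 2^(−2) = 0.25.
At steady state, R = 1/(1 − 0.25) = 4/3.
Single-dose peak C₀ = D/Vd = 260/10 = 26 mcg/mL.
Steady-state peak Cmax,ss = C₀·R = 26 × 4/3 ≈ 34.667 mcg/mL.
Steady-state trough Cmin,ss = Cmax,ss·f ≈ 34.667 × 0.25 ≈ 8.667 mcg/mL.
Trough 8.7 mcg/mL vs MEC 7 mcg/mL: adequate.

8.7 mcg/mL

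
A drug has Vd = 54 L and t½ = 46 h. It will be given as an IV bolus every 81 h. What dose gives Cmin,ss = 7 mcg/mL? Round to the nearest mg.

903 mg

τ/t½ = 81/46 ≈ 1.7609, so f = (1/2)^(81/46) ≈ 0.295070.
Cmin,ss = (D/Vd)·f/(1−f), so D = Cmin,ss·Vd·(1−f)/f.
D = 7 × 54 × (1−f)/f ≈ 7 × 54 × 2.38903 ≈ 903.05 mg.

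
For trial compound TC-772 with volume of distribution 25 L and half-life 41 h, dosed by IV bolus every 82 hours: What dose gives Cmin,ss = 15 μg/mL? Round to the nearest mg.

τ/t½ = 82/41 ≈ 2, so f = (1/2)^(82/41) ≈ 0.250000.
Cmin,ss = (D/Vd)·f/(1−f), so D = Cmin,ss·Vd·(1−f)/f.
D = 15 × 25 × (1−f)/f ≈ 15 × 25 × 3.00000 ≈ 1125.00 mg.

1125 mg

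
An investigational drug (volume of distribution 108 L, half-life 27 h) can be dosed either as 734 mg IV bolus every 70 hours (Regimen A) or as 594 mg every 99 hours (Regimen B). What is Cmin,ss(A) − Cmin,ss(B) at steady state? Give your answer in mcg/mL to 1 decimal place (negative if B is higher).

0.9 mcg/mL

Regimen A: f = (1/2)^(70/27) ≈ 0.1658; Cmin,ss = (734/108)·f/(1−f) ≈ 1.351 mcg/mL.
Regimen B: f = (1/2)^(99/27) ≈ 0.0787; Cmin,ss = (594/108)·f/(1−f) ≈ 0.470 mcg/mL.
Difference ≈ 1.351 − 0.470 ≈ 0.881 mcg/mL.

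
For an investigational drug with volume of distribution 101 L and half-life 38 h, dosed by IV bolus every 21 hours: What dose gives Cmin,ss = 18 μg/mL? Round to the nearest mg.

849 mg

τ/t½ = 21/38 ≈ 0.55263, so f = (1/2)^(21/38) ≈ 0.681775.
Cmin,ss = (D/Vd)·f/(1−f), so D = Cmin,ss·Vd·(1−f)/f.
D = 18 × 101 × (1−f)/f ≈ 18 × 101 × 0.46676 ≈ 848.57 mg.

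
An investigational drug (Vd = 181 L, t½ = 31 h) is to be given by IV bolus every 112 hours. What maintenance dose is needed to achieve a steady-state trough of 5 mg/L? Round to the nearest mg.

τ/t½ = 112/31 ≈ 3.6129, so f = (1/2)^(112/31) ≈ 0.081735.
Cmin,ss = (D/Vd)·f/(1−f), so D = Cmin,ss·Vd·(1−f)/f.
D = 5 × 181 × (1−f)/f ≈ 5 × 181 × 11.23466 ≈ 10167.37 mg.

10167 mg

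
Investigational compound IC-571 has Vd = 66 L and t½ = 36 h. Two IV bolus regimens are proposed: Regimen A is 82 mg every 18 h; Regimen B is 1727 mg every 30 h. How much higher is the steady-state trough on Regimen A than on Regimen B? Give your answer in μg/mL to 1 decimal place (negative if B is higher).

Regimen A: f = (1/2)^(18/36) ≈ 0.7071; Cmin,ss = (82/66)·f/(1−f) ≈ 2.999 μg/mL.
Regimen B: f = (1/2)^(30/36) ≈ 0.5612; Cmin,ss = (1727/66)·f/(1−f) ≈ 33.466 μg/mL.
Difference ≈ 2.999 − 33.466 ≈ -30.467 μg/mL.

-30.5 μg/mL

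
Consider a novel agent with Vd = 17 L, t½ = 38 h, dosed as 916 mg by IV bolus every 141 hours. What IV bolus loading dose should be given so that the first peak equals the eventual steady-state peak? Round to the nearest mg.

f = (1/2)^(141/38) ≈ 0.076387; accumulation ratio R = 1/(1−f) ≈ 1.08270.
Loading dose to hit Cmax,ss on first dose: D_load = D_maint·R ≈ 916 × 1.08270 ≈ 991.75 mg.

992 mg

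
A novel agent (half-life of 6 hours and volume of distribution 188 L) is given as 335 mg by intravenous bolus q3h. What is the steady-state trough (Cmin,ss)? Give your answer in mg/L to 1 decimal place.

4.3 mg/L

τ/t½ = 3/6 ≈ 0.5, so fraction remaining f = (1/2)^(3/6) ≈ 0.7071.
Accumulation ratio R = 1/(1 − f) ≈ 1/0.2929 ≈ 3.4141.
Each bolus raises the concentration by D/Vd = 335/188 ≈ 1.782 mg/L.
Cmax,ss = C₀/(1 − f) ≈ 1.782/0.2929 ≈ 6.084 mg/L.
Steady-state trough Cmin,ss = Cmax,ss·f ≈ 6.084 × 0.7071 ≈ 4.302 mg/L.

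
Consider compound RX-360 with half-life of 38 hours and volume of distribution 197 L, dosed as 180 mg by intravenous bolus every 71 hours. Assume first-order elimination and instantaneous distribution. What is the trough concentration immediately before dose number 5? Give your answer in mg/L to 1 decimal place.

f = (1/2)^(τ/t½) = (1/2)^(71/38) ≈ 0.2739.
C₀ = D/Vd = 180/197 ≈ 0.914 mg/L.
Before the 5th dose, 4 doses have been given. Superposition: Cmin = C₀·(f + f² + … + f^4).
≈ 0.914 × (0.2739 + 0.0750 + 0.0205 + 0.0056) ≈ 0.914 × 0.3750 ≈ 0.343 mg/L.

0.3 mg/L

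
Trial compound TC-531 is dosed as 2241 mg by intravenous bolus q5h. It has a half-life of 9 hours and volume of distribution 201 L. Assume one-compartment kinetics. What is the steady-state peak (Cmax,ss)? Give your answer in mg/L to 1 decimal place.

τ/t½ = 5/9 ≈ 0.55556, so fraction remaining f = (1/2)^(5/9) ≈ 0.6804.
At steady state, accumulation factor R = 1/(1 − e^(−kτ)) ≈ 3.1289.
Each bolus raises the concentration by D/Vd = 2241/201 ≈ 11.149 mg/L.
Steady-state peak Cmax,ss = C₀·R ≈ 11.149 × 3.1289 ≈ 34.884 mg/L.

34.9 mg/L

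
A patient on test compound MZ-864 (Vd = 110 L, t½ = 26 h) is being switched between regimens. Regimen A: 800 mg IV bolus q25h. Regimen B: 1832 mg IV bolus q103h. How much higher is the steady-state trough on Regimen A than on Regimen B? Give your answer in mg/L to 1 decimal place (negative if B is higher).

Regimen A: f = (1/2)^(25/26) ≈ 0.5135; Cmin,ss = (800/110)·f/(1−f) ≈ 7.676 mg/L.
Regimen B: f = (1/2)^(103/26) ≈ 0.0642; Cmin,ss = (1832/110)·f/(1−f) ≈ 1.143 mg/L.
Difference ≈ 7.676 − 1.143 ≈ 6.533 mg/L.

6.5 mg/L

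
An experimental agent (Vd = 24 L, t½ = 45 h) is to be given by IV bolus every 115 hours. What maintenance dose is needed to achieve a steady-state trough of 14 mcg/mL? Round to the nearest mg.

1639 mg

τ/t½ = 115/45 ≈ 2.5556, so f = (1/2)^(115/45) ≈ 0.170099.
Cmin,ss = (D/Vd)·f/(1−f), so D = Cmin,ss·Vd·(1−f)/f.
D = 14 × 24 × (1−f)/f ≈ 14 × 24 × 4.87893 ≈ 1639.32 mg.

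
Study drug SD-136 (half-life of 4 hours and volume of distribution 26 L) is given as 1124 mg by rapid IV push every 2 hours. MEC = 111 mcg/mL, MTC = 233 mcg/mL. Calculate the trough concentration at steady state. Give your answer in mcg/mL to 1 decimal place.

Over one 2-h interval, 2/4 ≈ 0.5 half-lives elapse, leaving f ≈ 0.7071 of each dose.
At steady state, accumulation factor R = 1/(1 − e^(−kτ)) ≈ 3.4141.
Each bolus raises the concentration by D/Vd = 1124/26 ≈ 43.231 mcg/mL.
Steady-state peak Cmax,ss = C₀·R ≈ 43.231 × 3.4141 ≈ 147.595 mcg/mL.
Steady-state trough Cmin,ss = Cmax,ss·f ≈ 147.595 × 0.7071 ≈ 104.364 mcg/mL.
Trough 104.4 mcg/mL vs MEC 111 mcg/mL: subtherapeutic.

104.4 mcg/mL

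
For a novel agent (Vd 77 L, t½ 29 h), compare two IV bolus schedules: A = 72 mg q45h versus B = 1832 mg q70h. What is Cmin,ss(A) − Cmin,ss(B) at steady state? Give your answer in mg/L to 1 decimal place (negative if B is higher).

Regimen A: f = (1/2)^(45/29) ≈ 0.3411; Cmin,ss = (72/77)·f/(1−f) ≈ 0.484 mg/L.
Regimen B: f = (1/2)^(70/29) ≈ 0.1877; Cmin,ss = (1832/77)·f/(1−f) ≈ 5.498 mg/L.
Difference ≈ 0.484 − 5.498 ≈ -5.014 mg/L.

-5.0 mg/L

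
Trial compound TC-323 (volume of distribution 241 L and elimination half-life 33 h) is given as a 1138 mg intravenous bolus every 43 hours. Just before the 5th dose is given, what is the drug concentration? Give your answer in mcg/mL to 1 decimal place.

3.1 mcg/mL

f = (1/2)^(τ/t½) = (1/2)^(43/33) ≈ 0.4053.
C₀ = D/Vd = 1138/241 ≈ 4.722 mcg/mL.
Before the 5th dose, 4 doses have been given. Superposition: Cmin = C₀·(f + f² + … + f^4).
≈ 4.722 × (0.4053 + 0.1643 + 0.0666 + 0.0270) ≈ 4.722 × 0.6632 ≈ 3.132 mcg/mL.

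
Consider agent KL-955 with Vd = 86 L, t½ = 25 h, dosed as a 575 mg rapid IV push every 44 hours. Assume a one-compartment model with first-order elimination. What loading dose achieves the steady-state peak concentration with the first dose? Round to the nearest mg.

816 mg

f = (1/2)^(44/25) ≈ 0.295248; accumulation ratio R = 1/(1−f) ≈ 1.41894.
Loading dose to hit Cmax,ss on first dose: D_load = D_maint·R ≈ 575 × 1.41894 ≈ 815.89 mg.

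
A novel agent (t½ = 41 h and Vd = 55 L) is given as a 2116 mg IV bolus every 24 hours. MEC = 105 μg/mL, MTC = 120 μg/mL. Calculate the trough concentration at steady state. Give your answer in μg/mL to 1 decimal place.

76.9 μg/mL

τ/t½ = 24/41 ≈ 0.58537, so fraction remaining f = (1/2)^(24/41) ≈ 0.6665.
Accumulation ratio R = 1/(1 − f) ≈ 1/0.3335 ≈ 2.9985.
Each bolus raises the concentration by D/Vd = 2116/55 ≈ 38.473 μg/mL.
Cmax,ss = C₀/(1 − f) ≈ 38.473/0.3335 ≈ 115.361 μg/mL.
One interval later, Cmin,ss = Cmax,ss·e^(−kτ) ≈ 115.361 × 0.6665 ≈ 76.888 μg/mL.
Trough 76.9 μg/mL vs MEC 105 μg/mL: subtherapeutic.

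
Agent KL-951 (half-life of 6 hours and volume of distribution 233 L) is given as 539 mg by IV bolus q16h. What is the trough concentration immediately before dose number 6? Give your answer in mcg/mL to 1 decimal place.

0.4 mcg/mL

f = (1/2)^(τ/t½) = (1/2)^(16/6) ≈ 0.1575.
C₀ = D/Vd = 539/233 ≈ 2.313 mcg/mL.
Before the 6th dose, 5 doses have been given. Superposition: Cmin = C₀·(f + f² + … + f^5).
≈ 2.313 × (0.1575 + 0.0248 + 0.0039 + 0.0006 + 0.0001) ≈ 2.313 × 0.1869 ≈ 0.432 mcg/mL.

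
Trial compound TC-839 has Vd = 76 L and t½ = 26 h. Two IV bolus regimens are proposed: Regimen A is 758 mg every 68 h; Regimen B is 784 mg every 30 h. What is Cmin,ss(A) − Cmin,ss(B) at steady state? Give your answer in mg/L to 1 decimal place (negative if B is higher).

-6.5 mg/L

Regimen A: f = (1/2)^(68/26) ≈ 0.1632; Cmin,ss = (758/76)·f/(1−f) ≈ 1.945 mg/L.
Regimen B: f = (1/2)^(30/26) ≈ 0.4494; Cmin,ss = (784/76)·f/(1−f) ≈ 8.420 mg/L.
Difference ≈ 1.945 − 8.420 ≈ -6.475 mg/L.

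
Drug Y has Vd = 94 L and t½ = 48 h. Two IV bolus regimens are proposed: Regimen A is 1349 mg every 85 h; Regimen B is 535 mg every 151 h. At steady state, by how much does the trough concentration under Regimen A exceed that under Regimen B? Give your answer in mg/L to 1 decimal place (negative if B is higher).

5.2 mg/L

Regimen A: f = (1/2)^(85/48) ≈ 0.2930; Cmin,ss = (1349/94)·f/(1−f) ≈ 5.947 mg/L.
Regimen B: f = (1/2)^(151/48) ≈ 0.1130; Cmin,ss = (535/94)·f/(1−f) ≈ 0.725 mg/L.
Difference ≈ 5.947 − 0.725 ≈ 5.222 mg/L.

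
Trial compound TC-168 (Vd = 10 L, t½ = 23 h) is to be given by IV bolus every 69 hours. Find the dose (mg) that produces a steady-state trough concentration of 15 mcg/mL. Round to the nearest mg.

τ/t½ = 69/23 ≈ 3, so f = (1/2)^(69/23) ≈ 0.125000.
Cmin,ss = (D/Vd)·f/(1−f), so D = Cmin,ss·Vd·(1−f)/f.
D = 15 × 10 × (1−f)/f ≈ 15 × 10 × 7.00000 ≈ 1050.00 mg.

1050 mg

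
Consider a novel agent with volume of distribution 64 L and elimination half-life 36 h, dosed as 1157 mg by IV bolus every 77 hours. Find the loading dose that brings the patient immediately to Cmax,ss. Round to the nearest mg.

1497 mg

f = (1/2)^(77/36) ≈ 0.227055; accumulation ratio R = 1/(1−f) ≈ 1.29375.
Loading dose to hit Cmax,ss on first dose: D_load = D_maint·R ≈ 1157 × 1.29375 ≈ 1496.87 mg.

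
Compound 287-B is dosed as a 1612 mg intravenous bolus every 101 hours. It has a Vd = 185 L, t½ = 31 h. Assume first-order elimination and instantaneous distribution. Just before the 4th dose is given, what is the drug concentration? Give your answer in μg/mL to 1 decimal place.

1.0 μg/mL

f = (1/2)^(τ/t½) = (1/2)^(101/31) ≈ 0.1045.
C₀ = D/Vd = 1612/185 ≈ 8.714 μg/mL.
Before the 4th dose, 3 doses have been given. Superposition: Cmin = C₀·(f + f² + … + f^3).
≈ 8.714 × (0.1045 + 0.0109 + 0.0011) ≈ 8.714 × 0.1165 ≈ 1.015 μg/mL.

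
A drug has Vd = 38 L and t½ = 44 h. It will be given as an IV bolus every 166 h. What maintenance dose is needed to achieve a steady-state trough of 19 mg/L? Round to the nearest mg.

9146 mg

τ/t½ = 166/44 ≈ 3.7727, so f = (1/2)^(166/44) ≈ 0.073164.
Cmin,ss = (D/Vd)·f/(1−f), so D = Cmin,ss·Vd·(1−f)/f.
D = 19 × 38 × (1−f)/f ≈ 19 × 38 × 12.66792 ≈ 9146.24 mg.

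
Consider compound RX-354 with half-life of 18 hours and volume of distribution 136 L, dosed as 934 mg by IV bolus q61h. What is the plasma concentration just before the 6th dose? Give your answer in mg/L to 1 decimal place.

0.7 mg/L

f = (1/2)^(τ/t½) = (1/2)^(61/18) ≈ 0.0955.
C₀ = D/Vd = 934/136 ≈ 6.868 mg/L.
Before the 6th dose, 5 doses have been given. Superposition: Cmin = C₀·(f + f² + … + f^5).
≈ 6.868 × (0.0955 + 0.0091 + 0.0009 + 0.0001 + 0.0000) ≈ 6.868 × 0.1056 ≈ 0.725 mg/L.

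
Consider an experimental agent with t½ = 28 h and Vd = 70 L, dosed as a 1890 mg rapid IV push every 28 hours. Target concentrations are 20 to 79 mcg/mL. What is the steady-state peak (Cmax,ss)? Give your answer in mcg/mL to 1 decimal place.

τ = 28 h = 1 half-life, so f = (1/2)^1 = 0.5.
Accumulation ratio R = 1/(1 − f) = 1/0.5 = 2/1.
Single-dose peak C₀ = D/Vd = 1890/70 = 27 mcg/mL.
Steady-state peak Cmax,ss = C₀·R = 27 × 2/1 ≈ 54.000 mcg/mL.
Peak 54.0 mcg/mL vs MTC 79 mcg/mL: below toxic threshold.

54.0 mcg/mL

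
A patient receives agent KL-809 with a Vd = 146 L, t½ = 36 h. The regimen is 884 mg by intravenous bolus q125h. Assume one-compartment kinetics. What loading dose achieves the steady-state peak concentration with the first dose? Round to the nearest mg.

f = (1/2)^(125/36) ≈ 0.090107; accumulation ratio R = 1/(1−f) ≈ 1.09903.
Loading dose to hit Cmax,ss on first dose: D_load = D_maint·R ≈ 884 × 1.09903 ≈ 971.54 mg.

972 mg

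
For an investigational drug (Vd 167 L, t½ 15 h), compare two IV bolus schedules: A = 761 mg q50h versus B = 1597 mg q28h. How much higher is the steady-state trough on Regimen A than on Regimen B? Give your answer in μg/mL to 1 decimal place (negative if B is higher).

Regimen A: f = (1/2)^(50/15) ≈ 0.0992; Cmin,ss = (761/167)·f/(1−f) ≈ 0.502 μg/mL.
Regimen B: f = (1/2)^(28/15) ≈ 0.2742; Cmin,ss = (1597/167)·f/(1−f) ≈ 3.613 μg/mL.
Difference ≈ 0.502 − 3.613 ≈ -3.111 μg/mL.

-3.1 μg/mL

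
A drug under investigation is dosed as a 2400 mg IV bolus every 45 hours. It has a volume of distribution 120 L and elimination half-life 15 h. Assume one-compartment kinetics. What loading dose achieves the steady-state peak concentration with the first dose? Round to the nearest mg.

2743 mg

f = (1/2)^(45/15) ≈ 0.125000; accumulation ratio R = 1/(1−f) ≈ 1.14286.
Loading dose to hit Cmax,ss on first dose: D_load = D_maint·R ≈ 2400 × 1.14286 ≈ 2742.86 mg.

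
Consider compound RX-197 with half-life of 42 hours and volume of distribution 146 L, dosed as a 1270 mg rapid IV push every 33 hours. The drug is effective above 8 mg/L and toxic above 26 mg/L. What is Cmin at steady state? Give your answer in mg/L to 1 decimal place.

12.0 mg/L

τ/t½ = 33/42 ≈ 0.78571, so fraction remaining f = (1/2)^(33/42) ≈ 0.5801.
Each bolus raises the concentration by D/Vd = 1270/146 ≈ 8.699 mg/L.
Steady-state trough Cmin,ss = C₀·f/(1−f) ≈ 8.699 × 0.5801/0.4199 ≈ 12.018 mg/L.
Trough 12.0 mg/L vs MEC 8 mg/L: adequate.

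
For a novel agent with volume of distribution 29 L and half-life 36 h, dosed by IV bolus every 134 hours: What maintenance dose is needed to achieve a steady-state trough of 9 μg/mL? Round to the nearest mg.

τ/t½ = 134/36 ≈ 3.7222, so f = (1/2)^(134/36) ≈ 0.075770.
Cmin,ss = (D/Vd)·f/(1−f), so D = Cmin,ss·Vd·(1−f)/f.
D = 9 × 29 × (1−f)/f ≈ 9 × 29 × 12.19784 ≈ 3183.64 mg.

3184 mg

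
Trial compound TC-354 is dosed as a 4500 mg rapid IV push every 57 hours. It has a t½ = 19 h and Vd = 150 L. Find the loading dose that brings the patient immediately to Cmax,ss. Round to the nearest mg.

f = (1/2)^(57/19) ≈ 0.125000; accumulation ratio R = 1/(1−f) ≈ 1.14286.
Loading dose to hit Cmax,ss on first dose: D_load = D_maint·R ≈ 4500 × 1.14286 ≈ 5142.87 mg.

5143 mg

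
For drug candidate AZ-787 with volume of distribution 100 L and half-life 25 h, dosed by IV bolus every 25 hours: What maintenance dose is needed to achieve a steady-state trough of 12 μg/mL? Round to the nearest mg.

τ/t½ = 25/25 ≈ 1, so f = (1/2)^(25/25) ≈ 0.500000.
Cmin,ss = (D/Vd)·f/(1−f), so D = Cmin,ss·Vd·(1−f)/f.
D = 12 × 100 × (1−f)/f ≈ 12 × 100 × 1.00000 ≈ 1200.00 mg.

1200 mg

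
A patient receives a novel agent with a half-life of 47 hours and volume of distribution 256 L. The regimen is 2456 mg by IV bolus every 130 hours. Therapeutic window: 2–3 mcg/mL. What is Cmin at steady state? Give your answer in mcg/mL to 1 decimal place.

1.7 mcg/mL

τ/t½ = 130/47 ≈ 2.766, so fraction remaining f = (1/2)^(130/47) ≈ 0.1470.
At steady state, accumulation factor R = 1/(1 − e^(−kτ)) ≈ 1.1723.
Single-dose peak C₀ = D/Vd = 2456/256 ≈ 9.594 mcg/mL.
Cmax,ss = C₀/(1 − f) ≈ 9.594/0.8530 ≈ 11.247 mcg/mL.
One interval later, Cmin,ss = Cmax,ss·e^(−kτ) ≈ 11.247 × 0.1470 ≈ 1.653 mcg/mL.
Trough 1.7 mcg/mL vs MEC 2 mcg/mL: subtherapeutic.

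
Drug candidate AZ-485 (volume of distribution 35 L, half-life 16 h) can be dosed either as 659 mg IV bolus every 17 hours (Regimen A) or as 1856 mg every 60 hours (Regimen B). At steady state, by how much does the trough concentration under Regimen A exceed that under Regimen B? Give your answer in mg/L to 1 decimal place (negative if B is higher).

13.0 mg/L

Regimen A: f = (1/2)^(17/16) ≈ 0.4788; Cmin,ss = (659/35)·f/(1−f) ≈ 17.297 mg/L.
Regimen B: f = (1/2)^(60/16) ≈ 0.0743; Cmin,ss = (1856/35)·f/(1−f) ≈ 4.256 mg/L.
Difference ≈ 17.297 − 4.256 ≈ 13.041 mg/L.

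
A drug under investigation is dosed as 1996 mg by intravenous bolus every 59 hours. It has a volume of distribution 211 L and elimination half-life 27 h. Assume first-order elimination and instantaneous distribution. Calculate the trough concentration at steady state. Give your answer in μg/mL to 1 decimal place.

2.7 μg/mL

k = ln2/t½ = ln2/27 ≈ 0.025672 h⁻¹; fraction remaining f = e^(−kτ) = e^(−0.025672×59) ≈ 0.2199.
Each bolus raises the concentration by D/Vd = 1996/211 ≈ 9.460 μg/mL.
Steady-state trough Cmin,ss = C₀·f/(1−f) ≈ 9.460 × 0.2199/0.7801 ≈ 2.667 μg/mL.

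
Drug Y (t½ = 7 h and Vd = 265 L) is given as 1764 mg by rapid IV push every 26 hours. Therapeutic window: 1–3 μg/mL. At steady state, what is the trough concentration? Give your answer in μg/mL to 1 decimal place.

Over one 26-h interval, 26/7 ≈ 3.7143 half-lives elapse, leaving f ≈ 0.0762 of each dose.
Single-dose peak C₀ = D/Vd = 1764/265 ≈ 6.657 μg/mL.
Steady-state trough Cmin,ss = C₀·f/(1−f) ≈ 6.657 × 0.0762/0.9238 ≈ 0.549 μg/mL.
Trough 0.5 μg/mL vs MEC 1 μg/mL: subtherapeutic.

0.5 μg/mL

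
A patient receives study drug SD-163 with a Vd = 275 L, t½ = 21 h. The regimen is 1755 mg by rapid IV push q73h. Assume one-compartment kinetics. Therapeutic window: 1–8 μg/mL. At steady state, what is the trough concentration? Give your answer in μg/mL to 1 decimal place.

τ/t½ = 73/21 ≈ 3.4762, so fraction remaining f = (1/2)^(73/21) ≈ 0.0899.
Each bolus raises the concentration by D/Vd = 1755/275 ≈ 6.382 μg/mL.
Steady-state trough Cmin,ss = C₀·f/(1−f) ≈ 6.382 × 0.0899/0.9101 ≈ 0.630 μg/mL.
Trough 0.6 μg/mL vs MEC 1 μg/mL: subtherapeutic.

0.6 μg/mL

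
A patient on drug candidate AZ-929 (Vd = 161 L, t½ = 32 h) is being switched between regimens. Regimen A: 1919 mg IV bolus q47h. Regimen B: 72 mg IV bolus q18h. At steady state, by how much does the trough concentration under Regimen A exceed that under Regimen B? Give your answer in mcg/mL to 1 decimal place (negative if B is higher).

5.8 mcg/mL

Regimen A: f = (1/2)^(47/32) ≈ 0.3613; Cmin,ss = (1919/161)·f/(1−f) ≈ 6.742 mcg/mL.
Regimen B: f = (1/2)^(18/32) ≈ 0.6771; Cmin,ss = (72/161)·f/(1−f) ≈ 0.938 mcg/mL.
Difference ≈ 6.742 − 0.938 ≈ 5.804 mcg/mL.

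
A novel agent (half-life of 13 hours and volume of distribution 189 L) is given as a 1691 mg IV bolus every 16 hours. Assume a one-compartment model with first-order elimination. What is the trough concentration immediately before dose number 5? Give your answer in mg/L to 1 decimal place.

6.4 mg/L

f = (1/2)^(τ/t½) = (1/2)^(16/13) ≈ 0.4261.
C₀ = D/Vd = 1691/189 ≈ 8.947 mg/L.
Before the 5th dose, 4 doses have been given. Superposition: Cmin = C₀·(f + f² + … + f^4).
≈ 8.947 × (0.4261 + 0.1816 + 0.0774 + 0.0330) ≈ 8.947 × 0.7181 ≈ 6.425 mg/L.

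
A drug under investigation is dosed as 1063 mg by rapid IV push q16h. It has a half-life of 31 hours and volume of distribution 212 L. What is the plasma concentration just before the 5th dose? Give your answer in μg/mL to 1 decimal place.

8.9 μg/mL

f = (1/2)^(τ/t½) = (1/2)^(16/31) ≈ 0.6992.
C₀ = D/Vd = 1063/212 ≈ 5.014 μg/mL.
Before the 5th dose, 4 doses have been given. Superposition: Cmin = C₀·(f + f² + … + f^4).
≈ 5.014 × (0.6992 + 0.4889 + 0.3418 + 0.2390) ≈ 5.014 × 1.7689 ≈ 8.869 μg/mL.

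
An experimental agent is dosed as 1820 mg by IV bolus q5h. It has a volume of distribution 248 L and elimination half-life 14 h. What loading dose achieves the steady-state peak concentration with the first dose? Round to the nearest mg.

f = (1/2)^(5/14) ≈ 0.780709; accumulation ratio R = 1/(1−f) ≈ 4.56015.
Loading dose to hit Cmax,ss on first dose: D_load = D_maint·R ≈ 1820 × 4.56015 ≈ 8299.47 mg.

8299 mg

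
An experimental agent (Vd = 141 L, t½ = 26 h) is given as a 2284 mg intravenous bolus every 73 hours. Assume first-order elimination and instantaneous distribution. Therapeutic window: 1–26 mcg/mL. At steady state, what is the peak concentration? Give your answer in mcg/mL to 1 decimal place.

Over one 73-h interval, 73/26 ≈ 2.8077 half-lives elapse, leaving f ≈ 0.1428 of each dose.
Accumulation ratio R = 1/(1 − f) ≈ 1/0.8572 ≈ 1.1666.
Each bolus raises the concentration by D/Vd = 2284/141 ≈ 16.199 mcg/mL.
Cmax,ss = C₀/(1 − f) ≈ 16.199/0.8572 ≈ 18.898 mcg/mL.
Peak 18.9 mcg/mL vs MTC 26 mcg/mL: below toxic threshold.

18.9 mcg/mL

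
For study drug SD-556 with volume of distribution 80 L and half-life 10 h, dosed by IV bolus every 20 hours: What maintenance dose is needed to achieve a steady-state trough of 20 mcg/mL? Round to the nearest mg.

τ/t½ = 20/10 ≈ 2, so f = (1/2)^(20/10) ≈ 0.250000.
Cmin,ss = (D/Vd)·f/(1−f), so D = Cmin,ss·Vd·(1−f)/f.
D = 20 × 80 × (1−f)/f ≈ 20 × 80 × 3.00000 ≈ 4800.00 mg.

4800 mg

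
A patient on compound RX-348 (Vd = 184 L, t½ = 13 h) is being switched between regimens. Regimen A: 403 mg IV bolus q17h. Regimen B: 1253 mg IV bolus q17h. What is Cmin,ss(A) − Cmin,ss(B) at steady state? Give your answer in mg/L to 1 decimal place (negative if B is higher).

Regimen A: f = (1/2)^(17/13) ≈ 0.4040; Cmin,ss = (403/184)·f/(1−f) ≈ 1.485 mg/L.
Regimen B: f = (1/2)^(17/13) ≈ 0.4040; Cmin,ss = (1253/184)·f/(1−f) ≈ 4.616 mg/L.
Difference ≈ 1.485 − 4.616 ≈ -3.131 mg/L.

-3.1 mg/L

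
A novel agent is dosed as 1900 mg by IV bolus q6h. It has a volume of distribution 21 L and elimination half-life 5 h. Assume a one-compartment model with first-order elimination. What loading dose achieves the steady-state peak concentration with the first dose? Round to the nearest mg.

f = (1/2)^(6/5) ≈ 0.435275; accumulation ratio R = 1/(1−f) ≈ 1.77077.
Loading dose to hit Cmax,ss on first dose: D_load = D_maint·R ≈ 1900 × 1.77077 ≈ 3364.46 mg.

3364 mg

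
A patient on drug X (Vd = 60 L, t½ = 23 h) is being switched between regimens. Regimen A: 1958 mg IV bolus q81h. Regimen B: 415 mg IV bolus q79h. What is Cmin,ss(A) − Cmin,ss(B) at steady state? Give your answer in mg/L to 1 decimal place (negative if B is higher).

2.4 mg/L

Regimen A: f = (1/2)^(81/23) ≈ 0.0871; Cmin,ss = (1958/60)·f/(1−f) ≈ 3.114 mg/L.
Regimen B: f = (1/2)^(79/23) ≈ 0.0925; Cmin,ss = (415/60)·f/(1−f) ≈ 0.705 mg/L.
Difference ≈ 3.114 − 0.705 ≈ 2.409 mg/L.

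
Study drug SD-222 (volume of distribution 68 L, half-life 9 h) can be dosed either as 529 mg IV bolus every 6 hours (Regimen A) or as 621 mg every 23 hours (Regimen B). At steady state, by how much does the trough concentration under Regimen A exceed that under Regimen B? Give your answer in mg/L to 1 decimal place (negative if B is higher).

11.4 mg/L

Regimen A: f = (1/2)^(6/9) ≈ 0.6300; Cmin,ss = (529/68)·f/(1−f) ≈ 13.246 mg/L.
Regimen B: f = (1/2)^(23/9) ≈ 0.1701; Cmin,ss = (621/68)·f/(1−f) ≈ 1.872 mg/L.
Difference ≈ 13.246 − 1.872 ≈ 11.374 mg/L.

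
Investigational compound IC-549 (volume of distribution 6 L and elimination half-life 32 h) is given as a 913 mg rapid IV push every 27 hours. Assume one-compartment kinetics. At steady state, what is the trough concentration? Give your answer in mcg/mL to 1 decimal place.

τ/t½ = 27/32 ≈ 0.84375, so fraction remaining f = (1/2)^(27/32) ≈ 0.5572.
Accumulation ratio R = 1/(1 − f) ≈ 1/0.4428 ≈ 2.2584.
Each bolus raises the concentration by D/Vd = 913/6 ≈ 152.167 mcg/mL.
Cmax,ss = C₀/(1 − f) ≈ 152.167/0.4428 ≈ 343.647 mcg/mL.
One interval later, Cmin,ss = Cmax,ss·e^(−kτ) ≈ 343.647 × 0.5572 ≈ 191.480 mcg/mL.

191.5 mcg/mL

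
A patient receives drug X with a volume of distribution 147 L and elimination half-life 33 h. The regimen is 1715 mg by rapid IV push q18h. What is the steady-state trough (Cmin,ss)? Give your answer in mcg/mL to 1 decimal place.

τ/t½ = 18/33 ≈ 0.54545, so fraction remaining f = (1/2)^(18/33) ≈ 0.6852.
At steady state, accumulation factor R = 1/(1 − e^(−kτ)) ≈ 3.1766.
Each bolus raises the concentration by D/Vd = 1715/147 ≈ 11.667 mcg/mL.
Steady-state peak Cmax,ss = C₀·R ≈ 11.667 × 3.1766 ≈ 37.061 mcg/mL.
One interval later, Cmin,ss = Cmax,ss·e^(−kτ) ≈ 37.061 × 0.6852 ≈ 25.394 mcg/mL.

25.4 mcg/mL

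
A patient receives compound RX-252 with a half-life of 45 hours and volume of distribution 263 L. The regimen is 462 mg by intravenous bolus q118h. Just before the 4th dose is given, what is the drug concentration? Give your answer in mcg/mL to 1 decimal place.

0.3 mcg/mL

f = (1/2)^(τ/t½) = (1/2)^(118/45) ≈ 0.1624.
C₀ = D/Vd = 462/263 ≈ 1.757 mcg/mL.
Before the 4th dose, 3 doses have been given. Superposition: Cmin = C₀·(f + f² + … + f^3).
≈ 1.757 × (0.1624 + 0.0264 + 0.0043) ≈ 1.757 × 0.1931 ≈ 0.339 mcg/mL.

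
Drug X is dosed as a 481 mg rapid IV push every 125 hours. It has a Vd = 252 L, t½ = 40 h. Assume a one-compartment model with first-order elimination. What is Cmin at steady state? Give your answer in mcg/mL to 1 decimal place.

0.2 mcg/mL

τ/t½ = 125/40 ≈ 3.125, so fraction remaining f = (1/2)^(125/40) ≈ 0.1146.
Single-dose peak C₀ = D/Vd = 481/252 ≈ 1.909 mcg/mL.
Steady-state trough Cmin,ss = C₀·f/(1−f) ≈ 1.909 × 0.1146/0.8854 ≈ 0.247 mcg/mL.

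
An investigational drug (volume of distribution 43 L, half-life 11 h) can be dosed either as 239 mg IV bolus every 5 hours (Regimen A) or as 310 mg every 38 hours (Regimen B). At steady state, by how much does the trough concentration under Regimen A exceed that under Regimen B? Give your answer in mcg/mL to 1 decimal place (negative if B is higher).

Regimen A: f = (1/2)^(5/11) ≈ 0.7297; Cmin,ss = (239/43)·f/(1−f) ≈ 15.005 mcg/mL.
Regimen B: f = (1/2)^(38/11) ≈ 0.0912; Cmin,ss = (310/43)·f/(1−f) ≈ 0.723 mcg/mL.
Difference ≈ 15.005 − 0.723 ≈ 14.282 mcg/mL.

14.3 mcg/mL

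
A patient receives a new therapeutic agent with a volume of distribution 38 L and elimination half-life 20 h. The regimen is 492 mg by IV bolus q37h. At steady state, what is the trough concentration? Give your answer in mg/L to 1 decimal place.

τ/t½ = 37/20 ≈ 1.85, so fraction remaining f = (1/2)^(37/20) ≈ 0.2774.
Each bolus raises the concentration by D/Vd = 492/38 ≈ 12.947 mg/L.
Steady-state trough Cmin,ss = C₀·f/(1−f) ≈ 12.947 × 0.2774/0.7226 ≈ 4.970 mg/L.

5.0 mg/L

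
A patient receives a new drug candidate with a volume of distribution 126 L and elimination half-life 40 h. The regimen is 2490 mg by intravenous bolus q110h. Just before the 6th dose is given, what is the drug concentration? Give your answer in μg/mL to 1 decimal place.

3.5 μg/mL

f = (1/2)^(τ/t½) = (1/2)^(110/40) ≈ 0.1487.
C₀ = D/Vd = 2490/126 ≈ 19.762 μg/mL.
Before the 6th dose, 5 doses have been given. Superposition: Cmin = C₀·(f + f² + … + f^5).
≈ 19.762 × (0.1487 + 0.0221 + 0.0033 + 0.0005 + 0.0001) ≈ 19.762 × 0.1747 ≈ 3.452 μg/mL.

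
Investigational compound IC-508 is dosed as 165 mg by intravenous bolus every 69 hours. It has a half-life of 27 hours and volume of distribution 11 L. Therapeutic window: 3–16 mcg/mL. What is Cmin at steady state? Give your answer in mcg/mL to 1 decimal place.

3.1 mcg/mL

τ/t½ = 69/27 ≈ 2.5556, so fraction remaining f = (1/2)^(69/27) ≈ 0.1701.
Accumulation ratio R = 1/(1 − f) ≈ 1/0.8299 ≈ 1.2050.
Each bolus raises the concentration by D/Vd = 165/11 ≈ 15.000 mcg/mL.
Cmax,ss = C₀/(1 − f) ≈ 15.000/0.8299 ≈ 18.074 mcg/mL.
Steady-state trough Cmin,ss = Cmax,ss·f ≈ 18.074 × 0.1701 ≈ 3.074 mcg/mL.
Trough 3.1 mcg/mL vs MEC 3 mcg/mL: adequate.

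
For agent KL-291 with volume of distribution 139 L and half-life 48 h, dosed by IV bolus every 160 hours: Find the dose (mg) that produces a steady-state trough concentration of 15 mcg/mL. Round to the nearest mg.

18930 mg

τ/t½ = 160/48 ≈ 3.3333, so f = (1/2)^(160/48) ≈ 0.099213.
Cmin,ss = (D/Vd)·f/(1−f), so D = Cmin,ss·Vd·(1−f)/f.
D = 15 × 139 × (1−f)/f ≈ 15 × 139 × 9.07932 ≈ 18930.38 mg.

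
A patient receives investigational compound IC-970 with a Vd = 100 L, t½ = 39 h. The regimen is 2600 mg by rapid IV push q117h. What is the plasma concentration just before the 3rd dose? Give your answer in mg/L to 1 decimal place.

3.7 mg/L

f = (1/2)^(τ/t½) = (1/2)^(117/39) ≈ 0.1250.
C₀ = D/Vd = 2600/100 ≈ 26.000 mg/L.
Before the 3rd dose, 2 doses have been given. Superposition: Cmin = C₀·(f + f²).
≈ 26.000 × (0.1250 + 0.0156) ≈ 26.000 × 0.1406 ≈ 3.656 mg/L.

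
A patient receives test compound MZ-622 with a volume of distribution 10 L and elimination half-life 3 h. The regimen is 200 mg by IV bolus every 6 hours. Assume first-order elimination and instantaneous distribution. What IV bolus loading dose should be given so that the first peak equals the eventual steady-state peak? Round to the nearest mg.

f = (1/2)^(6/3) ≈ 0.250000; accumulation ratio R = 1/(1−f) ≈ 1.33333.
Loading dose to hit Cmax,ss on first dose: D_load = D_maint·R ≈ 200 × 1.33333 ≈ 266.67 mg.

267 mg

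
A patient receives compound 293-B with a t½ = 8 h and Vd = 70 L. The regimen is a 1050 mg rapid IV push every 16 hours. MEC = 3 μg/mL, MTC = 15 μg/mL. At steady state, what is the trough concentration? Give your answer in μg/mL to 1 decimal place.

5.0 μg/mL

τ = 16 h = 2 half-lives, so f = (1/2)^2 = 0.25.
At steady state, R = 1/(1 − 0.25) = 4/3.
Single-dose peak C₀ = D/Vd = 1050/70 = 15 μg/mL.
Steady-state peak Cmax,ss = C₀·R = 15 × 4/3 ≈ 20.000 μg/mL.
Steady-state trough Cmin,ss = Cmax,ss·f ≈ 20.000 × 0.25 ≈ 5.000 μg/mL.
Trough 5.0 μg/mL vs MEC 3 μg/mL: adequate.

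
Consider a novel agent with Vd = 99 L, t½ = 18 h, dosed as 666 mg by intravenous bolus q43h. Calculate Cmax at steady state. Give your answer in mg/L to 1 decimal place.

8.3 mg/L

τ/t½ = 43/18 ≈ 2.3889, so fraction remaining f = (1/2)^(43/18) ≈ 0.1909.
Accumulation ratio R = 1/(1 − f) ≈ 1/0.8091 ≈ 1.2359.
Each bolus raises the concentration by D/Vd = 666/99 ≈ 6.727 mg/L.
Steady-state peak Cmax,ss = C₀·R ≈ 6.727 × 1.2359 ≈ 8.314 mg/L.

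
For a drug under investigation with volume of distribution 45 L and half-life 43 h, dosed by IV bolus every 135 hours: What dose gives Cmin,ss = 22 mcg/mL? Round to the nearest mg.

τ/t½ = 135/43 ≈ 3.1395, so f = (1/2)^(135/43) ≈ 0.113476.
Cmin,ss = (D/Vd)·f/(1−f), so D = Cmin,ss·Vd·(1−f)/f.
D = 22 × 45 × (1−f)/f ≈ 22 × 45 × 7.81244 ≈ 7734.32 mg.

7734 mg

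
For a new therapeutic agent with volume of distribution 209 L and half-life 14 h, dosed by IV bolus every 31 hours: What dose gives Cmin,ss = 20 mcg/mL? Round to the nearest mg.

τ/t½ = 31/14 ≈ 2.2143, so f = (1/2)^(31/14) ≈ 0.215493.
Cmin,ss = (D/Vd)·f/(1−f), so D = Cmin,ss·Vd·(1−f)/f.
D = 20 × 209 × (1−f)/f ≈ 20 × 209 × 3.64052 ≈ 15217.37 mg.

15217 mg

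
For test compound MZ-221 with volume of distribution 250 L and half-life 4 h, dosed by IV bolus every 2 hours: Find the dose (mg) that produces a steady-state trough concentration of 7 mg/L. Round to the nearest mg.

725 mg

τ/t½ = 2/4 ≈ 0.5, so f = (1/2)^(2/4) ≈ 0.707107.
Cmin,ss = (D/Vd)·f/(1−f), so D = Cmin,ss·Vd·(1−f)/f.
D = 7 × 250 × (1−f)/f ≈ 7 × 250 × 0.41421 ≈ 724.87 mg.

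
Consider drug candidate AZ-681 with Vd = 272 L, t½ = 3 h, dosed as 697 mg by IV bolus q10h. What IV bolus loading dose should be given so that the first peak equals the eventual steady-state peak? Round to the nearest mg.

774 mg

f = (1/2)^(10/3) ≈ 0.099213; accumulation ratio R = 1/(1−f) ≈ 1.11014.
Loading dose to hit Cmax,ss on first dose: D_load = D_maint·R ≈ 697 × 1.11014 ≈ 773.77 mg.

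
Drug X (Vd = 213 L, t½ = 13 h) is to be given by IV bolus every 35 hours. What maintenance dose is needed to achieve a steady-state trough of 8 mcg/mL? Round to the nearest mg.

τ/t½ = 35/13 ≈ 2.6923, so f = (1/2)^(35/13) ≈ 0.154716.
Cmin,ss = (D/Vd)·f/(1−f), so D = Cmin,ss·Vd·(1−f)/f.
D = 8 × 213 × (1−f)/f ≈ 8 × 213 × 5.46346 ≈ 9309.74 mg.

9310 mg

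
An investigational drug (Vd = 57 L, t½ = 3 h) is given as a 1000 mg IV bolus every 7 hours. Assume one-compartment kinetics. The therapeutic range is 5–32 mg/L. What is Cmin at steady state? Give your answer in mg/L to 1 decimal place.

4.3 mg/L

k = ln2/t½ = ln2/3 ≈ 0.231049 h⁻¹; fraction remaining f = e^(−kτ) = e^(−0.231049×7) ≈ 0.1984.
Single-dose peak C₀ = D/Vd = 1000/57 ≈ 17.544 mg/L.
Steady-state trough Cmin,ss = C₀·f/(1−f) ≈ 17.544 × 0.1984/0.8016 ≈ 4.342 mg/L.
Trough 4.3 mg/L vs MEC 5 mg/L: subtherapeutic.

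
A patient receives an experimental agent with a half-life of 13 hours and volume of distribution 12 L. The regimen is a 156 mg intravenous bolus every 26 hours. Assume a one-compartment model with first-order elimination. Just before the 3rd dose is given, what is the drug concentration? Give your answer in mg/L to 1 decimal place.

f = (1/2)^(τ/t½) = (1/2)^(26/13) ≈ 0.2500.
C₀ = D/Vd = 156/12 ≈ 13.000 mg/L.
Before the 3rd dose, 2 doses have been given. Superposition: Cmin = C₀·(f + f²).
≈ 13.000 × (0.2500 + 0.0625) ≈ 13.000 × 0.3125 ≈ 4.062 mg/L.

4.1 mg/L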